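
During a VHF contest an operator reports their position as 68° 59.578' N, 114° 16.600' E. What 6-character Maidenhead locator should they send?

OP78dx

Add 180° to longitude and 90° to latitude: 294.2767, 158.9930.
Field (20°×10°, letters A–R): lon ⌊294.2767/20⌋ = 14 → O; lat ⌊158.9930/10⌋ = 15 → P.
Square (2°×1°, digits 0–9): lon ⌊14.2767/2⌋ = 7; lat ⌊8.9930/1⌋ = 8.
Subsquare (5′×2.5′, letters a–x): lon ⌊0.2767/0.0833333⌋ = 3 → d; lat ⌊0.9930/0.0416667⌋ = 23 → x.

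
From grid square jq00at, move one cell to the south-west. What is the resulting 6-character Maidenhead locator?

IQ90xs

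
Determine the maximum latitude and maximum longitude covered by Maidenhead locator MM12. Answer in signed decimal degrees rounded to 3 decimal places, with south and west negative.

33.000, 64.000

Field M=12, M=12: +12·20° lon, +12·10° lat → SW at lon 60°, lat 30°.
Square 1, 2: +1·2° lon, +2·1° lat → SW at lon 62°, lat 32°.
Cell spans 2° lon × 1° lat. NE corner is SW corner plus one full cell.
latitude 33.000, longitude 64.000.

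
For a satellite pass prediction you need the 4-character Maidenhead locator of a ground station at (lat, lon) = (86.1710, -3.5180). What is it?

IR86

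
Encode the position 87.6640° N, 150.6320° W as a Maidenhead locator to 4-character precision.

Shift to the Maidenhead origin (180°W, 90°S): lon 29.37, lat 177.66.
Field: lon ⌊29.37/20⌋ = 1 → B; lat ⌊177.66/10⌋ = 17 → R.
Square: lon ⌊9.37/2⌋ = 4; lat ⌊7.66/1⌋ = 7.

BR47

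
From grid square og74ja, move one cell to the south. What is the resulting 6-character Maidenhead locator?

Latitude subsquare a = 0; −1 → -1, wraps to 23 = x, carry into square.
Latitude square 4; −1 → 3.
The longitude characters are unchanged.

OG73jx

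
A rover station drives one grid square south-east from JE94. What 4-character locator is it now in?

Longitude square 9; +1 → 10, wraps to 0, carry into field.
Longitude field J = 9; +1 → 10 = K.
Latitude square 4; −1 → 3.

KE03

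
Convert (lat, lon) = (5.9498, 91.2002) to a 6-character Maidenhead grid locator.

NJ55ow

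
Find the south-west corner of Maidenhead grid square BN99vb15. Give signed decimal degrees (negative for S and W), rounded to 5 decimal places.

49.06250, -140.24167

Field B=1, N=13: +1·20° lon, +13·10° lat → SW at lon -160°, lat 40°.
Square 9, 9: +9·2° lon, +9·1° lat → SW at lon -142°, lat 49°.
Subsquare v=21, b=1: +21·0.0833333° lon, +1·0.0416667° lat → SW at lon -140.25°, lat 49.0417°.
Extended square 1, 5: +1·0.00833333° lon, +5·0.00416667° lat → SW at lon -140.242°, lat 49.0625°.
latitude 49.06250, longitude -140.24167.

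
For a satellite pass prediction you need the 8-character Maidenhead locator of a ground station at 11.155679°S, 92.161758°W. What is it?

EH38wu02

Offset from 180°W / 90°S: lon 87.83824°, lat 78.84432°.
Field: 87.83824/20 → 4 → E, 78.84432/10 → 7 → H; chars EH.
Square: 7.83824/2 → 3, 8.84432/1 → 8; chars 38.
Subsquare: 1.83824/0.0833333 → 22 → w, 0.84432/0.0416667 → 20 → u; chars wu.
Extended square: 0.00491/0.00833333 → 0, 0.01099/0.00416667 → 2; chars 02.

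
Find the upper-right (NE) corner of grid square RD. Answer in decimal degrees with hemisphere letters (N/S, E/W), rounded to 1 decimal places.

Field R=17, D=3: +17·20° lon, +3·10° lat → SW at lon 160°, lat -60°.
Cell spans 20° lon × 10° lat. NE corner is SW corner plus one full cell.
latitude 50.0° S, longitude 180.0° E.

50.0° S, 180.0° E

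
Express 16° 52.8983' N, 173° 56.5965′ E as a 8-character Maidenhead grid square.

RK66xv31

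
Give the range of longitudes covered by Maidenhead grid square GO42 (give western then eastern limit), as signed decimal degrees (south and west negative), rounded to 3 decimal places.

Field G=6, O=14: +6·20° lon, +14·10° lat → SW at lon -60°, lat 50°.
Square 4, 2: +4·2° lon, +2·1° lat → SW at lon -52°, lat 52°.
Cell spans 2° lon × 1° lat.
west -52.000, east -50.000.

-52.000, -50.000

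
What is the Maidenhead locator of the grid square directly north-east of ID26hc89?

ID26hd90

Longitude extended square 8; +1 → 9.
Latitude extended square 9; +1 → 10, wraps to 0, carry into subsquare.
Latitude subsquare c = 2; +1 → 3 = d.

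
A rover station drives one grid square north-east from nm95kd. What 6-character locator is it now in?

NM95le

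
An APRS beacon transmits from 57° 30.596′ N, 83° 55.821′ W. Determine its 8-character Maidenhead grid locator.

EO87am82

Offset from 180°W / 90°S: lon 96.06965°, lat 147.50993°.
Field: 96.06965/20 → 4 → E, 147.50993/10 → 14 → O; chars EO.
Square: 16.06965/2 → 8, 7.50993/1 → 7; chars 87.
Subsquare: 0.06965/0.0833333 → 0 → a, 0.50993/0.0416667 → 12 → m; chars am.
Extended square: 0.06965/0.00833333 → 8, 0.00993/0.00416667 → 2; chars 82.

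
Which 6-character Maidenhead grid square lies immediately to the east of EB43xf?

Longitude subsquare x = 23; +1 → 24, wraps to 0 = a, carry into square.
Longitude square 4; +1 → 5.
The latitude characters are unchanged.

EB53af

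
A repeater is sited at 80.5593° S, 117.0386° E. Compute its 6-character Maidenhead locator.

OA89mk

Add 180° to longitude and 90° to latitude: 297.0386, 9.4407.
Field: 297.0386/20 → 14 → O, 9.4407/10 → 0 → A; chars OA.
Square: 17.0386/2 → 8, 9.4407/1 → 9; chars 89.
Subsquare: 1.0386/0.0833333 → 12 → m, 0.4407/0.0416667 → 10 → k; chars mk.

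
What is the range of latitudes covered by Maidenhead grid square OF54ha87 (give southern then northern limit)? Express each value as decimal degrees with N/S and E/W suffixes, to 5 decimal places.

Field O=14, F=5: +14·20° lon, +5·10° lat → SW at lon 100°, lat -40°.
Square 5, 4: +5·2° lon, +4·1° lat → SW at lon 110°, lat -36°.
Subsquare h=7, a=0: +7·0.0833333° lon, +0·0.0416667° lat → SW at lon 110.583°, lat -36°.
Extended square 8, 7: +8·0.00833333° lon, +7·0.00416667° lat → SW at lon 110.65°, lat -35.9708°.
Cell spans 0.00833333° lon × 0.00416667° lat.
south 35.97083° S, north 35.96667° S.

35.97083° S, 35.96667° S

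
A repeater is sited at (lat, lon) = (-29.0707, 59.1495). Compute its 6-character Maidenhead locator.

Shift to the Maidenhead origin (180°W, 90°S): lon 239.1495, lat 60.9293.
Field: lon ⌊239.1495/20⌋ = 11 → L; lat ⌊60.9293/10⌋ = 6 → G.
Square: lon ⌊19.1495/2⌋ = 9; lat ⌊0.9293/1⌋ = 0.
Subsquare: lon ⌊1.1495/0.0833333⌋ = 13 → n; lat ⌊0.9293/0.0416667⌋ = 22 → w.

LG90nw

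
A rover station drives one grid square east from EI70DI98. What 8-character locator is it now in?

EI70ei08

Longitude extended square 9; +1 → 10, wraps to 0, carry into subsquare.
Longitude subsquare d = 3; +1 → 4 = e.
The latitude characters are unchanged.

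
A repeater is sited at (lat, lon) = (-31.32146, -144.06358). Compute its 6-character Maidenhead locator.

BF78xq

Shift to the Maidenhead origin (180°W, 90°S): lon 35.9364, lat 58.6785.
Field: 35.9364/20 → 1 → B, 58.6785/10 → 5 → F; chars BF.
Square: 15.9364/2 → 7, 8.6785/1 → 8; chars 78.
Subsquare: 1.9364/0.0833333 → 23 → x, 0.6785/0.0416667 → 16 → q; chars xq.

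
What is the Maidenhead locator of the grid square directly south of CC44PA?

Latitude subsquare a = 0; −1 → -1, wraps to 23 = x, carry into square.
Latitude square 4; −1 → 3.
The longitude characters are unchanged.

CC43px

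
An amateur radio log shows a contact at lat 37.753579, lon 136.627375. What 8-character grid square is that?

PM87hs50

Shift to the Maidenhead origin (180°W, 90°S): lon 316.62738, lat 127.75358.
Field (20°×10°, letters A–R): lon ⌊316.62738/20⌋ = 15 → P; lat ⌊127.75358/10⌋ = 12 → M.
Square (2°×1°, digits 0–9): lon ⌊16.62738/2⌋ = 8; lat ⌊7.75358/1⌋ = 7.
Subsquare (5′×2.5′, letters a–x): lon ⌊0.62738/0.0833333⌋ = 7 → h; lat ⌊0.75358/0.0416667⌋ = 18 → s.
Extended square (30″×15″, digits 0–9): lon ⌊0.04404/0.00833333⌋ = 5; lat ⌊0.00358/0.00416667⌋ = 0.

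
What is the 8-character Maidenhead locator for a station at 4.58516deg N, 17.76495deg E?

Shift to the Maidenhead origin (180°W, 90°S): lon 197.76495, lat 94.58516.
Field: lon ⌊197.76495/20⌋ = 9 → J; lat ⌊94.58516/10⌋ = 9 → J.
Square: lon ⌊17.76495/2⌋ = 8; lat ⌊4.58516/1⌋ = 4.
Subsquare: lon ⌊1.76495/0.0833333⌋ = 21 → v; lat ⌊0.58516/0.0416667⌋ = 14 → o.
Extended square: lon ⌊0.01495/0.00833333⌋ = 1; lat ⌊0.00183/0.00416667⌋ = 0.

JJ84vo10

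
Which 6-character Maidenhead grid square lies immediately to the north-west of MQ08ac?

Longitude subsquare a = 0; −1 → -1, wraps to 23 = x, carry into square.
Longitude square 0; −1 → -1, wraps to 9, carry into field.
Longitude field M = 12; −1 → 11 = L.
Latitude subsquare c = 2; +1 → 3 = d.

LQ98xd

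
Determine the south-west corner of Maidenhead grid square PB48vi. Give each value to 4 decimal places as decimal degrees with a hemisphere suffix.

Field P=15, B=1: +15·20° lon, +1·10° lat → SW at lon 120°, lat -80°.
Square 4, 8: +4·2° lon, +8·1° lat → SW at lon 128°, lat -72°.
Subsquare v=21, i=8: +21·0.0833333° lon, +8·0.0416667° lat → SW at lon 129.75°, lat -71.6667°.
latitude 71.6667° S, longitude 129.7500° E.

71.6667° S, 129.7500° E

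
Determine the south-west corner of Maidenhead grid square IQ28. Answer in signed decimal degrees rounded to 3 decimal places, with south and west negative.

78.000, -16.000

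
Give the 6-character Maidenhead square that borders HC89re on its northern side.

HC89rf

Latitude subsquare e = 4; +1 → 5 = f.
The longitude characters are unchanged.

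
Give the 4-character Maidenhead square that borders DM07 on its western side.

Longitude square 0; −1 → -1, wraps to 9, carry into field.
Longitude field D = 3; −1 → 2 = C.
The latitude characters are unchanged.

CM97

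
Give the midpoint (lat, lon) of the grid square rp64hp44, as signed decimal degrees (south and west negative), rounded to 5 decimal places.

Field R=17, P=15: +17·20° lon, +15·10° lat → SW at lon 160°, lat 60°.
Square 6, 4: +6·2° lon, +4·1° lat → SW at lon 172°, lat 64°.
Subsquare h=7, p=15: +7·0.0833333° lon, +15·0.0416667° lat → SW at lon 172.583°, lat 64.625°.
Extended square 4, 4: +4·0.00833333° lon, +4·0.00416667° lat → SW at lon 172.617°, lat 64.6417°.
Cell spans 0.00833333° lon × 0.00416667° lat. Centre is SW corner plus half of each.
latitude 64.64375, longitude 172.62083.

64.64375, 172.62083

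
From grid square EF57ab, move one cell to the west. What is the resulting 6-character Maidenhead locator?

Longitude subsquare a = 0; −1 → -1, wraps to 23 = x, carry into square.
Longitude square 5; −1 → 4.
The latitude characters are unchanged.

EF47xb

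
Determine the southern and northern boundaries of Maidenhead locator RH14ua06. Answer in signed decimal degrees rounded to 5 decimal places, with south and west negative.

-15.97500, -15.97083

Field R=17, H=7: +17·20° lon, +7·10° lat → SW at lon 160°, lat -20°.
Square 1, 4: +1·2° lon, +4·1° lat → SW at lon 162°, lat -16°.
Subsquare u=20, a=0: +20·0.0833333° lon, +0·0.0416667° lat → SW at lon 163.667°, lat -16°.
Extended square 0, 6: +0·0.00833333° lon, +6·0.00416667° lat → SW at lon 163.667°, lat -15.975°.
Cell spans 0.00833333° lon × 0.00416667° lat.
south -15.97500, north -15.97083.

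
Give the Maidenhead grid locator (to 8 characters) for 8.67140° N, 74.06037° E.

Offset from 180°W / 90°S: lon 254.06037°, lat 98.67140°.
Field: 254.06037/20 → 12 → M, 98.67140/10 → 9 → J; chars MJ.
Square: 14.06037/2 → 7, 8.67140/1 → 8; chars 78.
Subsquare: 0.06037/0.0833333 → 0 → a, 0.67140/0.0416667 → 16 → q; chars aq.
Extended square: 0.06037/0.00833333 → 7, 0.00473/0.00416667 → 1; chars 71.

MJ78aq71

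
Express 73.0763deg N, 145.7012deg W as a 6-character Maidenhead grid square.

Shift to the Maidenhead origin (180°W, 90°S): lon 34.2988, lat 163.0763.
Field: 34.2988/20 → 1 → B, 163.0763/10 → 16 → Q; chars BQ.
Square: 14.2988/2 → 7, 3.0763/1 → 3; chars 73.
Subsquare: 0.2988/0.0833333 → 3 → d, 0.0763/0.0416667 → 1 → b; chars db.

BQ73db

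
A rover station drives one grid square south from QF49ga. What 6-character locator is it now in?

QF48gx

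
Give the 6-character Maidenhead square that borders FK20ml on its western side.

Longitude subsquare m = 12; −1 → 11 = l.
The latitude characters are unchanged.

FK20ll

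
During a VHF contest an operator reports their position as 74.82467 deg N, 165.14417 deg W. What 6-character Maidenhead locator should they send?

Add 180° to longitude and 90° to latitude: 14.8558, 164.8247.
Field: 14.8558/20 → 0 → A, 164.8247/10 → 16 → Q; chars AQ.
Square: 14.8558/2 → 7, 4.8247/1 → 4; chars 74.
Subsquare: 0.8558/0.0833333 → 10 → k, 0.8247/0.0416667 → 19 → t; chars kt.

AQ74kt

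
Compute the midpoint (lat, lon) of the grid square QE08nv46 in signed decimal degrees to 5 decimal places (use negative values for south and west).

-41.09792, 141.12083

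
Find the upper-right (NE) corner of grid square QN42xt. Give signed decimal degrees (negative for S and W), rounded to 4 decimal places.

42.8333, 150.0000

Field Q=16, N=13: +16·20° lon, +13·10° lat → SW at lon 140°, lat 40°.
Square 4, 2: +4·2° lon, +2·1° lat → SW at lon 148°, lat 42°.
Subsquare x=23, t=19: +23·0.0833333° lon, +19·0.0416667° lat → SW at lon 149.917°, lat 42.7917°.
Cell spans 0.0833333° lon × 0.0416667° lat. NE corner is SW corner plus one full cell.
latitude 42.8333, longitude 150.0000.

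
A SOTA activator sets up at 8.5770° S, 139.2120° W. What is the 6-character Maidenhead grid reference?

CI01jk

Add 180° to longitude and 90° to latitude: 40.7880, 81.4230.
Field: 40.7880/20 → 2 → C, 81.4230/10 → 8 → I; chars CI.
Square: 0.7880/2 → 0, 1.4230/1 → 1; chars 01.
Subsquare: 0.7880/0.0833333 → 9 → j, 0.4230/0.0416667 → 10 → k; chars jk.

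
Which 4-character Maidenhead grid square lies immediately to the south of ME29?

ME28

Latitude square 9; −1 → 8.
The longitude characters are unchanged.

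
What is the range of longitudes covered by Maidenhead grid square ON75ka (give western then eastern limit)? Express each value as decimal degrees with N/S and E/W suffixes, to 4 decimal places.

Field O=14, N=13: +14·20° lon, +13·10° lat → SW at lon 100°, lat 40°.
Square 7, 5: +7·2° lon, +5·1° lat → SW at lon 114°, lat 45°.
Subsquare k=10, a=0: +10·0.0833333° lon, +0·0.0416667° lat → SW at lon 114.833°, lat 45°.
Cell spans 0.0833333° lon × 0.0416667° lat.
west 114.8333° E, east 114.9167° E.

114.8333° E, 114.9167° E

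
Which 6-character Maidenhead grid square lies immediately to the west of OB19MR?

OB19lr

Longitude subsquare m = 12; −1 → 11 = l.
The latitude characters are unchanged.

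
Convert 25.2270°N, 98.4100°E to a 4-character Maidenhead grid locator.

Offset from 180°W / 90°S: lon 278.41°, lat 115.23°.
Field: lon ⌊278.41/20⌋ = 13 → N; lat ⌊115.23/10⌋ = 11 → L.
Square: lon ⌊18.41/2⌋ = 9; lat ⌊5.23/1⌋ = 5.

NL95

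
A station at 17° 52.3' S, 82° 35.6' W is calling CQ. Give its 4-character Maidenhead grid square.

Add 180° to longitude and 90° to latitude: 97.41, 72.13.
Field: 97.41/20 → 4 → E, 72.13/10 → 7 → H; chars EH.
Square: 17.41/2 → 8, 2.13/1 → 2; chars 82.

EH82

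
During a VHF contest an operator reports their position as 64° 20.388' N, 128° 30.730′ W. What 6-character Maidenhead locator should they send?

Offset from 180°W / 90°S: lon 51.4878°, lat 154.3398°.
Field (20°×10°, letters A–R): 51.4878/20 → 2 → C, 154.3398/10 → 15 → P; chars CP.
Square (2°×1°, digits 0–9): 11.4878/2 → 5, 4.3398/1 → 4; chars 54.
Subsquare (5′×2.5′, letters a–x): 1.4878/0.0833333 → 17 → r, 0.3398/0.0416667 → 8 → i; chars ri.

CP54ri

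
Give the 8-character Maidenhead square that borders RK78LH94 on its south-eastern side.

Longitude extended square 9; +1 → 10, wraps to 0, carry into subsquare.
Longitude subsquare l = 11; +1 → 12 = m.
Latitude extended square 4; −1 → 3.

RK78mh03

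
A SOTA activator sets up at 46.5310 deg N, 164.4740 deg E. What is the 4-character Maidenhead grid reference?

RN26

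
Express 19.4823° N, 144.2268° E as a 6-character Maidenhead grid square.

QK29cl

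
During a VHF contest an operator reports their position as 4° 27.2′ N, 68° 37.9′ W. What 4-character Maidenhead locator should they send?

FJ54

Shift to the Maidenhead origin (180°W, 90°S): lon 111.37, lat 94.45.
Field: 111.37/20 → 5 → F, 94.45/10 → 9 → J; chars FJ.
Square: 11.37/2 → 5, 4.45/1 → 4; chars 54.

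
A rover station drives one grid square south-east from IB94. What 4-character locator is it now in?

Longitude square 9; +1 → 10, wraps to 0, carry into field.
Longitude field I = 8; +1 → 9 = J.
Latitude square 4; −1 → 3.

JB03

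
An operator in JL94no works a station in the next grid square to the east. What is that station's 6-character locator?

Longitude subsquare n = 13; +1 → 14 = o.
The latitude characters are unchanged.

JL94oo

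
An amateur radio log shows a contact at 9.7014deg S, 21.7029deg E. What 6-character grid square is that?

KI00uh

Offset from 180°W / 90°S: lon 201.7029°, lat 80.2986°.
Field: lon ⌊201.7029/20⌋ = 10 → K; lat ⌊80.2986/10⌋ = 8 → I.
Square: lon ⌊1.7029/2⌋ = 0; lat ⌊0.2986/1⌋ = 0.
Subsquare: lon ⌊1.7029/0.0833333⌋ = 20 → u; lat ⌊0.2986/0.0416667⌋ = 7 → h.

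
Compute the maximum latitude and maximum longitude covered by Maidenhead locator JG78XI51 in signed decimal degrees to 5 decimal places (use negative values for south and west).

Field J=9, G=6: +9·20° lon, +6·10° lat → SW at lon 0°, lat -30°.
Square 7, 8: +7·2° lon, +8·1° lat → SW at lon 14°, lat -22°.
Subsquare x=23, i=8: +23·0.0833333° lon, +8·0.0416667° lat → SW at lon 15.9167°, lat -21.6667°.
Extended square 5, 1: +5·0.00833333° lon, +1·0.00416667° lat → SW at lon 15.9583°, lat -21.6625°.
Cell spans 0.00833333° lon × 0.00416667° lat. NE corner is SW corner plus one full cell.
latitude -21.65833, longitude 15.96667.

-21.65833, 15.96667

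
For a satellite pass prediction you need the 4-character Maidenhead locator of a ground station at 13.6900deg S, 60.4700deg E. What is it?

Offset from 180°W / 90°S: lon 240.47°, lat 76.31°.
Field: lon ⌊240.47/20⌋ = 12 → M; lat ⌊76.31/10⌋ = 7 → H.
Square: lon ⌊0.47/2⌋ = 0; lat ⌊6.31/1⌋ = 6.

MH06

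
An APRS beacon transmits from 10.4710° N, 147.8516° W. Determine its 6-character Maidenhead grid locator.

Shift to the Maidenhead origin (180°W, 90°S): lon 32.1484, lat 100.4710.
Field (20°×10°, letters A–R): 32.1484/20 → 1 → B, 100.4710/10 → 10 → K; chars BK.
Square (2°×1°, digits 0–9): 12.1484/2 → 6, 0.4710/1 → 0; chars 60.
Subsquare (5′×2.5′, letters a–x): 0.1484/0.0833333 → 1 → b, 0.4710/0.0416667 → 11 → l; chars bl.

BK60bl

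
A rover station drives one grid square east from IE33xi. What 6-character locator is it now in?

Longitude subsquare x = 23; +1 → 24, wraps to 0 = a, carry into square.
Longitude square 3; +1 → 4.
The latitude characters are unchanged.

IE43ai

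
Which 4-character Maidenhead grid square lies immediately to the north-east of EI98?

FI09

Longitude square 9; +1 → 10, wraps to 0, carry into field.
Longitude field E = 4; +1 → 5 = F.
Latitude square 8; +1 → 9.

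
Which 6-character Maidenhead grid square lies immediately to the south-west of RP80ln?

Longitude subsquare l = 11; −1 → 10 = k.
Latitude subsquare n = 13; −1 → 12 = m.

RP80km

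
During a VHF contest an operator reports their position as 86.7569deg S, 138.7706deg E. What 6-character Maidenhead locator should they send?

PA93jf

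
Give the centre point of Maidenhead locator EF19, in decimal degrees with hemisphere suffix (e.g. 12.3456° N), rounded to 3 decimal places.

30.500° S, 97.000° W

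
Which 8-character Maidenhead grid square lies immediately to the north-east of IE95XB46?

IE95xb57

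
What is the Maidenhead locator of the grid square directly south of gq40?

GP49

Latitude square 0; −1 → -1, wraps to 9, carry into field.
Latitude field Q = 16; −1 → 15 = P.
The longitude characters are unchanged.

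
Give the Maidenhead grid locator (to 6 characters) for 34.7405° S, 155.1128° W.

BF25kg

Add 180° to longitude and 90° to latitude: 24.8872, 55.2595.
Field: lon ⌊24.8872/20⌋ = 1 → B; lat ⌊55.2595/10⌋ = 5 → F.
Square: lon ⌊4.8872/2⌋ = 2; lat ⌊5.2595/1⌋ = 5.
Subsquare: lon ⌊0.8872/0.0833333⌋ = 10 → k; lat ⌊0.2595/0.0416667⌋ = 6 → g.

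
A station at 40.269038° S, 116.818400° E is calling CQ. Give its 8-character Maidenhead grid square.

Add 180° to longitude and 90° to latitude: 296.81840, 49.73096.
Field (20°×10°, letters A–R): lon ⌊296.81840/20⌋ = 14 → O; lat ⌊49.73096/10⌋ = 4 → E.
Square (2°×1°, digits 0–9): lon ⌊16.81840/2⌋ = 8; lat ⌊9.73096/1⌋ = 9.
Subsquare (5′×2.5′, letters a–x): lon ⌊0.81840/0.0833333⌋ = 9 → j; lat ⌊0.73096/0.0416667⌋ = 17 → r.
Extended square (30″×15″, digits 0–9): lon ⌊0.06840/0.00833333⌋ = 8; lat ⌊0.02263/0.00416667⌋ = 5.

OE89jr85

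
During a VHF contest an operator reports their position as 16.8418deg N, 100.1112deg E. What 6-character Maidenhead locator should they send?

OK06bu

Offset from 180°W / 90°S: lon 280.1112°, lat 106.8418°.
Field: lon ⌊280.1112/20⌋ = 14 → O; lat ⌊106.8418/10⌋ = 10 → K.
Square: lon ⌊0.1112/2⌋ = 0; lat ⌊6.8418/1⌋ = 6.
Subsquare: lon ⌊0.1112/0.0833333⌋ = 1 → b; lat ⌊0.8418/0.0416667⌋ = 20 → u.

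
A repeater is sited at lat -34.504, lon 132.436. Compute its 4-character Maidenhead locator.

PF65

Add 180° to longitude and 90° to latitude: 312.44, 55.50.
Field (20°×10°, letters A–R): 312.44/20 → 15 → P, 55.50/10 → 5 → F; chars PF.
Square (2°×1°, digits 0–9): 12.44/2 → 6, 5.50/1 → 5; chars 65.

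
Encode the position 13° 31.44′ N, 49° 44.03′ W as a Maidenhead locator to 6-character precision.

GK53dm

Offset from 180°W / 90°S: lon 130.2662°, lat 103.5240°.
Field: 130.2662/20 → 6 → G, 103.5240/10 → 10 → K; chars GK.
Square: 10.2662/2 → 5, 3.5240/1 → 3; chars 53.
Subsquare: 0.2662/0.0833333 → 3 → d, 0.5240/0.0416667 → 12 → m; chars dm.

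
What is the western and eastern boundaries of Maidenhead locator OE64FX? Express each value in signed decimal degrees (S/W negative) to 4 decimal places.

Field O=14, E=4: +14·20° lon, +4·10° lat → SW at lon 100°, lat -50°.
Square 6, 4: +6·2° lon, +4·1° lat → SW at lon 112°, lat -46°.
Subsquare f=5, x=23: +5·0.0833333° lon, +23·0.0416667° lat → SW at lon 112.417°, lat -45.0417°.
Cell spans 0.0833333° lon × 0.0416667° lat.
west 112.4167, east 112.5000.

112.4167, 112.5000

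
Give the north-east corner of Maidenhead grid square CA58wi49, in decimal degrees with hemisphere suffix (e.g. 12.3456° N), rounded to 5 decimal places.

81.62500° S, 128.12500° W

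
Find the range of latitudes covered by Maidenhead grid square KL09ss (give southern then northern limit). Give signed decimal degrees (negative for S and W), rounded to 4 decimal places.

Field K=10, L=11: +10·20° lon, +11·10° lat → SW at lon 20°, lat 20°.
Square 0, 9: +0·2° lon, +9·1° lat → SW at lon 20°, lat 29°.
Subsquare s=18, s=18: +18·0.0833333° lon, +18·0.0416667° lat → SW at lon 21.5°, lat 29.75°.
Cell spans 0.0833333° lon × 0.0416667° lat.
south 29.7500, north 29.7917.

29.7500, 29.7917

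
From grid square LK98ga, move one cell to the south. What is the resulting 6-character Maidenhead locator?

LK97gx

Latitude subsquare a = 0; −1 → -1, wraps to 23 = x, carry into square.
Latitude square 8; −1 → 7.
The longitude characters are unchanged.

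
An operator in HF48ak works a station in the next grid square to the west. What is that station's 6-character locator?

Longitude subsquare a = 0; −1 → -1, wraps to 23 = x, carry into square.
Longitude square 4; −1 → 3.
The latitude characters are unchanged.

HF38xk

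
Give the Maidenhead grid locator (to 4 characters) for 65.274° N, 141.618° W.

Shift to the Maidenhead origin (180°W, 90°S): lon 38.38, lat 155.27.
Field (20°×10°, letters A–R): lon ⌊38.38/20⌋ = 1 → B; lat ⌊155.27/10⌋ = 15 → P.
Square (2°×1°, digits 0–9): lon ⌊18.38/2⌋ = 9; lat ⌊5.27/1⌋ = 5.

BP95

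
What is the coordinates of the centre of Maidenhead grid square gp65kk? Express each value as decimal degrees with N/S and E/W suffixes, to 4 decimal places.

65.4375° N, 47.1250° W

Field G=6, P=15: +6·20° lon, +15·10° lat → SW at lon -60°, lat 60°.
Square 6, 5: +6·2° lon, +5·1° lat → SW at lon -48°, lat 65°.
Subsquare k=10, k=10: +10·0.0833333° lon, +10·0.0416667° lat → SW at lon -47.1667°, lat 65.4167°.
Cell spans 0.0833333° lon × 0.0416667° lat. Centre is SW corner plus half of each.
latitude 65.4375° N, longitude 47.1250° W.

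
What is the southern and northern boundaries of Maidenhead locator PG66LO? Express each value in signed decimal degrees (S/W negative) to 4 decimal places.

-23.4167, -23.3750

Field P=15, G=6: +15·20° lon, +6·10° lat → SW at lon 120°, lat -30°.
Square 6, 6: +6·2° lon, +6·1° lat → SW at lon 132°, lat -24°.
Subsquare l=11, o=14: +11·0.0833333° lon, +14·0.0416667° lat → SW at lon 132.917°, lat -23.4167°.
Cell spans 0.0833333° lon × 0.0416667° lat.
south -23.4167, north -23.3750.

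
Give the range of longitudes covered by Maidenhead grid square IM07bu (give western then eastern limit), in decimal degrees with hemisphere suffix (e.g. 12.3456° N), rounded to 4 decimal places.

Field I=8, M=12: +8·20° lon, +12·10° lat → SW at lon -20°, lat 30°.
Square 0, 7: +0·2° lon, +7·1° lat → SW at lon -20°, lat 37°.
Subsquare b=1, u=20: +1·0.0833333° lon, +20·0.0416667° lat → SW at lon -19.9167°, lat 37.8333°.
Cell spans 0.0833333° lon × 0.0416667° lat.
west 19.9167° W, east 19.8333° W.

19.9167° W, 19.8333° W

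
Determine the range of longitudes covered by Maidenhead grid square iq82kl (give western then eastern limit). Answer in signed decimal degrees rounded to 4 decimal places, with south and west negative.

Field I=8, Q=16: +8·20° lon, +16·10° lat → SW at lon -20°, lat 70°.
Square 8, 2: +8·2° lon, +2·1° lat → SW at lon -4°, lat 72°.
Subsquare k=10, l=11: +10·0.0833333° lon, +11·0.0416667° lat → SW at lon -3.16667°, lat 72.4583°.
Cell spans 0.0833333° lon × 0.0416667° lat.
west -3.1667, east -3.0833.

-3.1667, -3.0833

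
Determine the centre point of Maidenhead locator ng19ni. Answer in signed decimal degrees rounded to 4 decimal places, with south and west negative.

-20.6458, 83.1250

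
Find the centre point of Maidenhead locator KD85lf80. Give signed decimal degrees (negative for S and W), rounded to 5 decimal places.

Field K=10, D=3: +10·20° lon, +3·10° lat → SW at lon 20°, lat -60°.
Square 8, 5: +8·2° lon, +5·1° lat → SW at lon 36°, lat -55°.
Subsquare l=11, f=5: +11·0.0833333° lon, +5·0.0416667° lat → SW at lon 36.9167°, lat -54.7917°.
Extended square 8, 0: +8·0.00833333° lon, +0·0.00416667° lat → SW at lon 36.9833°, lat -54.7917°.
Cell spans 0.00833333° lon × 0.00416667° lat. Centre is SW corner plus half of each.
latitude -54.78958, longitude 36.98750.

-54.78958, 36.98750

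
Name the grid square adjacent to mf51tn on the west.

Longitude subsquare t = 19; −1 → 18 = s.
The latitude characters are unchanged.

MF51sn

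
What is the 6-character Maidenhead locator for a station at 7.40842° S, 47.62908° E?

Add 180° to longitude and 90° to latitude: 227.6291, 82.5916.
Field: lon ⌊227.6291/20⌋ = 11 → L; lat ⌊82.5916/10⌋ = 8 → I.
Square: lon ⌊7.6291/2⌋ = 3; lat ⌊2.5916/1⌋ = 2.
Subsquare: lon ⌊1.6291/0.0833333⌋ = 19 → t; lat ⌊0.5916/0.0416667⌋ = 14 → o.

LI32to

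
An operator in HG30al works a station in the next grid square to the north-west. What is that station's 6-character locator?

Longitude subsquare a = 0; −1 → -1, wraps to 23 = x, carry into square.
Longitude square 3; −1 → 2.
Latitude subsquare l = 11; +1 → 12 = m.

HG20xm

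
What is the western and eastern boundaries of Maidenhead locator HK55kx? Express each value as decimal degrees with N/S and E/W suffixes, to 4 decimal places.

Field H=7, K=10: +7·20° lon, +10·10° lat → SW at lon -40°, lat 10°.
Square 5, 5: +5·2° lon, +5·1° lat → SW at lon -30°, lat 15°.
Subsquare k=10, x=23: +10·0.0833333° lon, +23·0.0416667° lat → SW at lon -29.1667°, lat 15.9583°.
Cell spans 0.0833333° lon × 0.0416667° lat.
west 29.1667° W, east 29.0833° W.

29.1667° W, 29.0833° W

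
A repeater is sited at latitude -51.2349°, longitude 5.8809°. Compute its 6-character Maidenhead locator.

JD28ws

Shift to the Maidenhead origin (180°W, 90°S): lon 185.8809, lat 38.7651.
Field: lon ⌊185.8809/20⌋ = 9 → J; lat ⌊38.7651/10⌋ = 3 → D.
Square: lon ⌊5.8809/2⌋ = 2; lat ⌊8.7651/1⌋ = 8.
Subsquare: lon ⌊1.8809/0.0833333⌋ = 22 → w; lat ⌊0.7651/0.0416667⌋ = 18 → s.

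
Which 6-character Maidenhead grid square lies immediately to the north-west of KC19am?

KC09xn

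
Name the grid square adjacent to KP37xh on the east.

KP47ah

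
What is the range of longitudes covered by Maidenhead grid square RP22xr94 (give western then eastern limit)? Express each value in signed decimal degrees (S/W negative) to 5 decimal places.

165.99167, 166.00000

Field R=17, P=15: +17·20° lon, +15·10° lat → SW at lon 160°, lat 60°.
Square 2, 2: +2·2° lon, +2·1° lat → SW at lon 164°, lat 62°.
Subsquare x=23, r=17: +23·0.0833333° lon, +17·0.0416667° lat → SW at lon 165.917°, lat 62.7083°.
Extended square 9, 4: +9·0.00833333° lon, +4·0.00416667° lat → SW at lon 165.992°, lat 62.725°.
Cell spans 0.00833333° lon × 0.00416667° lat.
west 165.99167, east 166.00000.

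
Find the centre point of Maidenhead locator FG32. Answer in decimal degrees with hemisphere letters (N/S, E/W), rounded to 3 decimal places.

27.500° S, 73.000° W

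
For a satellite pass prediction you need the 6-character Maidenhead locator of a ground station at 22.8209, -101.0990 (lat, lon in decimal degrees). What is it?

DL92kt

Offset from 180°W / 90°S: lon 78.9010°, lat 112.8209°.
Field: 78.9010/20 → 3 → D, 112.8209/10 → 11 → L; chars DL.
Square: 18.9010/2 → 9, 2.8209/1 → 2; chars 92.
Subsquare: 0.9010/0.0833333 → 10 → k, 0.8209/0.0416667 → 19 → t; chars kt.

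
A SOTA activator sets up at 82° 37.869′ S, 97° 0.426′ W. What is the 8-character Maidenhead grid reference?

EA17li98

Add 180° to longitude and 90° to latitude: 82.99290, 7.36885.
Field: lon ⌊82.99290/20⌋ = 4 → E; lat ⌊7.36885/10⌋ = 0 → A.
Square: lon ⌊2.99290/2⌋ = 1; lat ⌊7.36885/1⌋ = 7.
Subsquare: lon ⌊0.99290/0.0833333⌋ = 11 → l; lat ⌊0.36885/0.0416667⌋ = 8 → i.
Extended square: lon ⌊0.07623/0.00833333⌋ = 9; lat ⌊0.03552/0.00416667⌋ = 8.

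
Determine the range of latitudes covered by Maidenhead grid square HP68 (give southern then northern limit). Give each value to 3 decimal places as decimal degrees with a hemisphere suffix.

Field H=7, P=15: +7·20° lon, +15·10° lat → SW at lon -40°, lat 60°.
Square 6, 8: +6·2° lon, +8·1° lat → SW at lon -28°, lat 68°.
Cell spans 2° lon × 1° lat.
south 68.000° N, north 69.000° N.

68.000° N, 69.000° N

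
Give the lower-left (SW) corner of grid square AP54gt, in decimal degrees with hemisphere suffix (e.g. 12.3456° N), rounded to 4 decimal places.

64.7917° N, 169.5000° W

Field A=0, P=15: +0·20° lon, +15·10° lat → SW at lon -180°, lat 60°.
Square 5, 4: +5·2° lon, +4·1° lat → SW at lon -170°, lat 64°.
Subsquare g=6, t=19: +6·0.0833333° lon, +19·0.0416667° lat → SW at lon -169.5°, lat 64.7917°.
latitude 64.7917° N, longitude 169.5000° W.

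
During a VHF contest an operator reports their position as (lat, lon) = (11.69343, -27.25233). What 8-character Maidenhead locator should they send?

HK61iq96

Shift to the Maidenhead origin (180°W, 90°S): lon 152.74767, lat 101.69343.
Field: lon ⌊152.74767/20⌋ = 7 → H; lat ⌊101.69343/10⌋ = 10 → K.
Square: lon ⌊12.74767/2⌋ = 6; lat ⌊1.69343/1⌋ = 1.
Subsquare: lon ⌊0.74767/0.0833333⌋ = 8 → i; lat ⌊0.69343/0.0416667⌋ = 16 → q.
Extended square: lon ⌊0.08100/0.00833333⌋ = 9; lat ⌊0.02676/0.00416667⌋ = 6.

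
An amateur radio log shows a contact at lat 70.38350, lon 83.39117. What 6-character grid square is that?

NQ10qj

Offset from 180°W / 90°S: lon 263.3912°, lat 160.3835°.
Field: lon ⌊263.3912/20⌋ = 13 → N; lat ⌊160.3835/10⌋ = 16 → Q.
Square: lon ⌊3.3912/2⌋ = 1; lat ⌊0.3835/1⌋ = 0.
Subsquare: lon ⌊1.3912/0.0833333⌋ = 16 → q; lat ⌊0.3835/0.0416667⌋ = 9 → j.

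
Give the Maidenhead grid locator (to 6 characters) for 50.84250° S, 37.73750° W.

HD19dd

Add 180° to longitude and 90° to latitude: 142.2625, 39.1575.
Field: lon ⌊142.2625/20⌋ = 7 → H; lat ⌊39.1575/10⌋ = 3 → D.
Square: lon ⌊2.2625/2⌋ = 1; lat ⌊9.1575/1⌋ = 9.
Subsquare: lon ⌊0.2625/0.0833333⌋ = 3 → d; lat ⌊0.1575/0.0416667⌋ = 3 → d.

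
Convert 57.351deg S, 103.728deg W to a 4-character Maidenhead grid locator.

DD82

Add 180° to longitude and 90° to latitude: 76.27, 32.65.
Field (20°×10°, letters A–R): lon ⌊76.27/20⌋ = 3 → D; lat ⌊32.65/10⌋ = 3 → D.
Square (2°×1°, digits 0–9): lon ⌊16.27/2⌋ = 8; lat ⌊2.65/1⌋ = 2.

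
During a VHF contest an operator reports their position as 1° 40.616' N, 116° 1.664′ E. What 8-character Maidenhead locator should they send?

OJ81aq32

Add 180° to longitude and 90° to latitude: 296.02773, 91.67693.
Field (20°×10°, letters A–R): lon ⌊296.02773/20⌋ = 14 → O; lat ⌊91.67693/10⌋ = 9 → J.
Square (2°×1°, digits 0–9): lon ⌊16.02773/2⌋ = 8; lat ⌊1.67693/1⌋ = 1.
Subsquare (5′×2.5′, letters a–x): lon ⌊0.02773/0.0833333⌋ = 0 → a; lat ⌊0.67693/0.0416667⌋ = 16 → q.
Extended square (30″×15″, digits 0–9): lon ⌊0.02773/0.00833333⌋ = 3; lat ⌊0.01027/0.00416667⌋ = 2.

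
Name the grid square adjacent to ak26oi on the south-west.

Longitude subsquare o = 14; −1 → 13 = n.
Latitude subsquare i = 8; −1 → 7 = h.

AK26nh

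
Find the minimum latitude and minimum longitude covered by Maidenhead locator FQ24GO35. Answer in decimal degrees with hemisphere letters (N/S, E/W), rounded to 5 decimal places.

Field F=5, Q=16: +5·20° lon, +16·10° lat → SW at lon -80°, lat 70°.
Square 2, 4: +2·2° lon, +4·1° lat → SW at lon -76°, lat 74°.
Subsquare g=6, o=14: +6·0.0833333° lon, +14·0.0416667° lat → SW at lon -75.5°, lat 74.5833°.
Extended square 3, 5: +3·0.00833333° lon, +5·0.00416667° lat → SW at lon -75.475°, lat 74.6042°.
latitude 74.60417° N, longitude 75.47500° W.

74.60417° N, 75.47500° W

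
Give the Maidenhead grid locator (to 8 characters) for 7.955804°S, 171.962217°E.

RI52xb50

Add 180° to longitude and 90° to latitude: 351.96222, 82.04420.
Field: 351.96222/20 → 17 → R, 82.04420/10 → 8 → I; chars RI.
Square: 11.96222/2 → 5, 2.04420/1 → 2; chars 52.
Subsquare: 1.96222/0.0833333 → 23 → x, 0.04420/0.0416667 → 1 → b; chars xb.
Extended square: 0.04555/0.00833333 → 5, 0.00253/0.00416667 → 0; chars 50.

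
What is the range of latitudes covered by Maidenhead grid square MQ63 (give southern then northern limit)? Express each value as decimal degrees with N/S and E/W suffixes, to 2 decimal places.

73.00° N, 74.00° N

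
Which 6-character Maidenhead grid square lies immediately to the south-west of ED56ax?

ED46xw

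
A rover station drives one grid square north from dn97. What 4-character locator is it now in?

DN98

Latitude square 7; +1 → 8.
The longitude characters are unchanged.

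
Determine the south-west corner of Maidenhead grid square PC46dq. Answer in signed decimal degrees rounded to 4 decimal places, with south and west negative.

-63.3333, 128.2500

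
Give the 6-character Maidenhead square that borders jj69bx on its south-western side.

JJ69aw

Longitude subsquare b = 1; −1 → 0 = a.
Latitude subsquare x = 23; −1 → 22 = w.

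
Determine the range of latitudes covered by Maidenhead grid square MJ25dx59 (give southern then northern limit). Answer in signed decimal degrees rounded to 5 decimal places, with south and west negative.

5.99583, 6.00000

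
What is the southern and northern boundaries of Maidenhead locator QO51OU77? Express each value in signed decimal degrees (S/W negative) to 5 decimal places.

51.86250, 51.86667

Field Q=16, O=14: +16·20° lon, +14·10° lat → SW at lon 140°, lat 50°.
Square 5, 1: +5·2° lon, +1·1° lat → SW at lon 150°, lat 51°.
Subsquare o=14, u=20: +14·0.0833333° lon, +20·0.0416667° lat → SW at lon 151.167°, lat 51.8333°.
Extended square 7, 7: +7·0.00833333° lon, +7·0.00416667° lat → SW at lon 151.225°, lat 51.8625°.
Cell spans 0.00833333° lon × 0.00416667° lat.
south 51.86250, north 51.86667.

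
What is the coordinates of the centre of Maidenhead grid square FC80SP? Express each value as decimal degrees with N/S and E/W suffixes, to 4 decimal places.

69.3542° S, 62.4583° W

Field F=5, C=2: +5·20° lon, +2·10° lat → SW at lon -80°, lat -70°.
Square 8, 0: +8·2° lon, +0·1° lat → SW at lon -64°, lat -70°.
Subsquare s=18, p=15: +18·0.0833333° lon, +15·0.0416667° lat → SW at lon -62.5°, lat -69.375°.
Cell spans 0.0833333° lon × 0.0416667° lat. Centre is SW corner plus half of each.
latitude 69.3542° S, longitude 62.4583° W.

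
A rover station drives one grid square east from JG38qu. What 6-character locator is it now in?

Longitude subsquare q = 16; +1 → 17 = r.
The latitude characters are unchanged.

JG38ru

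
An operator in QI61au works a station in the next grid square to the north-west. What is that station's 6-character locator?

QI51xv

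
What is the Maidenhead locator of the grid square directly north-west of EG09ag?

DG99xh

Longitude subsquare a = 0; −1 → -1, wraps to 23 = x, carry into square.
Longitude square 0; −1 → -1, wraps to 9, carry into field.
Longitude field E = 4; −1 → 3 = D.
Latitude subsquare g = 6; +1 → 7 = h.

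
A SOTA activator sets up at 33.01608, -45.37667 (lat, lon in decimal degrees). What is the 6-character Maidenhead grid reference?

Add 180° to longitude and 90° to latitude: 134.6233, 123.0161.
Field (20°×10°, letters A–R): lon ⌊134.6233/20⌋ = 6 → G; lat ⌊123.0161/10⌋ = 12 → M.
Square (2°×1°, digits 0–9): lon ⌊14.6233/2⌋ = 7; lat ⌊3.0161/1⌋ = 3.
Subsquare (5′×2.5′, letters a–x): lon ⌊0.6233/0.0833333⌋ = 7 → h; lat ⌊0.0161/0.0416667⌋ = 0 → a.

GM73ha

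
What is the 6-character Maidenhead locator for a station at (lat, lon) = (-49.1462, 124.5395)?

PE20gu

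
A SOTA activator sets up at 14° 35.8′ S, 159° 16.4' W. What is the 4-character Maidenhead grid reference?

Offset from 180°W / 90°S: lon 20.73°, lat 75.40°.
Field: 20.73/20 → 1 → B, 75.40/10 → 7 → H; chars BH.
Square: 0.73/2 → 0, 5.40/1 → 5; chars 05.

BH05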